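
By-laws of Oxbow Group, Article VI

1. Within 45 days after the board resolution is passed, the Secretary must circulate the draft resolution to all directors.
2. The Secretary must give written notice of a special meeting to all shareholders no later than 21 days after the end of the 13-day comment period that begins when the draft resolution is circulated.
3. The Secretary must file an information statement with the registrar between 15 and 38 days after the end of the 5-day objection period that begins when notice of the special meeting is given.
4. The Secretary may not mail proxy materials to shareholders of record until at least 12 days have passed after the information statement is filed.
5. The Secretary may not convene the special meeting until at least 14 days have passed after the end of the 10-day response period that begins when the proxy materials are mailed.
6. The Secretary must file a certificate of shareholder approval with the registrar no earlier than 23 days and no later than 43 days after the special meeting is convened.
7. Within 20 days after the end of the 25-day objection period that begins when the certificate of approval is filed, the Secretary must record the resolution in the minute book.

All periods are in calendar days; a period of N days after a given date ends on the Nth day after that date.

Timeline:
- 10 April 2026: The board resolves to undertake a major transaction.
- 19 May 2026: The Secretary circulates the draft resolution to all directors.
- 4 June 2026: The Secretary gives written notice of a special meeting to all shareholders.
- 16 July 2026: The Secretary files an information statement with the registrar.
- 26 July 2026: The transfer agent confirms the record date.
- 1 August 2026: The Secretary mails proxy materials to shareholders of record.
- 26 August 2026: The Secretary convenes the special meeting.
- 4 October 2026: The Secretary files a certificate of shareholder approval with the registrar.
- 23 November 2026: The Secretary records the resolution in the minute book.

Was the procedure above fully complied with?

No

Step 1 — counting 45 days from 10 April 2026 (when the board resolution is passed) gives a deadline of 25 May 2026; completed 19 May 2026, before the deadline.
Step 2 — counting 21 days from 1 June 2026 (end of the 13-day comment period, which began when the draft resolution is circulated on 19 May 2026) gives a deadline of 22 June 2026; done 4 June 2026 — timely.
Step 3 — 15 and 38 days from 9 June 2026 (end of the 5-day objection period, which began when notice of the special meeting is given on 4 June 2026) are 24 June 2026 and 17 July 2026 respectively; 16 July 2026 falls inside that range.
Step 4 — must wait 12 days from 16 July 2026 (when the information statement is filed), so not before 28 July 2026; done 1 August 2026 — permitted.
Step 5 — must wait 14 days from 11 August 2026 (end of the 10-day response period, which began when the proxy materials are mailed on 1 August 2026), so not before 25 August 2026; done 26 August 2026, after the minimum wait.
Step 6 — 23 and 43 days from 26 August 2026 (when the special meeting is convened) are 18 September 2026 and 8 October 2026 respectively; done 4 October 2026, which is between those dates.
Step 7 — counting 20 days from 29 October 2026 (end of the 25-day objection period, which began when the certificate of approval is filed on 4 October 2026) gives a deadline of 18 November 2026; done 23 November 2026 — 5 days late.
Later steps need not be reached.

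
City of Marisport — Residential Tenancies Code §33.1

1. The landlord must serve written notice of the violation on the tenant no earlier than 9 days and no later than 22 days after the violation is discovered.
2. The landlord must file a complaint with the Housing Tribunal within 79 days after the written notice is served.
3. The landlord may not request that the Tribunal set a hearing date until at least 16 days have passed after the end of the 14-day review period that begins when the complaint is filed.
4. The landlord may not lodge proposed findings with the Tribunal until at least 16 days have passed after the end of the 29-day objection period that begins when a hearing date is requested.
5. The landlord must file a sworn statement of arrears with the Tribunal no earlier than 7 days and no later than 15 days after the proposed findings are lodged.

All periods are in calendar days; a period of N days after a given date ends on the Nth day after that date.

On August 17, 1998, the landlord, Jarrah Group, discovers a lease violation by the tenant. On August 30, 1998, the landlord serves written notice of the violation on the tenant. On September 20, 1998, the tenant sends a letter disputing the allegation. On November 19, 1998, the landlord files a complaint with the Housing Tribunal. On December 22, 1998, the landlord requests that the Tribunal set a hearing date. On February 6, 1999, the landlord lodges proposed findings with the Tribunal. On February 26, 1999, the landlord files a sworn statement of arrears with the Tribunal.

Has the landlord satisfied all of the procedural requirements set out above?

Step 1 — 9 and 22 days from August 17, 1998 (when the violation is discovered) are August 26, 1998 and September 8, 1998 respectively; done August 30, 1998 — within the window.
Step 2 — counting 79 days from August 30, 1998 (when the written notice is served) gives a deadline of November 17, 1998; November 19, 1998 misses that deadline by 2 days.
Later steps need not be reached.

No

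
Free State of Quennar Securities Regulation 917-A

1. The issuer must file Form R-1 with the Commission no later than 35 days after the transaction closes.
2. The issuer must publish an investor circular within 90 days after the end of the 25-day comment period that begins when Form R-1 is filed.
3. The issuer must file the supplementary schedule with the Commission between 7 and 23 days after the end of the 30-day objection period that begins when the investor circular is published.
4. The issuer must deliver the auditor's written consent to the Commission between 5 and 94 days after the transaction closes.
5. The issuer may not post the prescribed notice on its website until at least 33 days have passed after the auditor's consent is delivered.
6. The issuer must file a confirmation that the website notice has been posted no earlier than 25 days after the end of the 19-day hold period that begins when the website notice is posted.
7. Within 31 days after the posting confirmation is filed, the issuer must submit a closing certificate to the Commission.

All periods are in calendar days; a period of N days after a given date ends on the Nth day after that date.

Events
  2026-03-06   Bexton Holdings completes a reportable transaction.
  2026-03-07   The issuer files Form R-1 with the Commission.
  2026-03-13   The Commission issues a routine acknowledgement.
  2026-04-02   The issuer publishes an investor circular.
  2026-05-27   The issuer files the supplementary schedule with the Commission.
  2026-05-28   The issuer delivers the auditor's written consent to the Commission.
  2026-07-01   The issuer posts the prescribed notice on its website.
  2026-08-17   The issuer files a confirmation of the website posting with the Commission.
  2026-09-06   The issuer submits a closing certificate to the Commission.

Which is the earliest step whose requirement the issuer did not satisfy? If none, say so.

Step 3

Step 1 — counting 35 days from 2026-03-06 (when the transaction closes) gives a deadline of 2026-04-10; completed 2026-03-07, before the deadline.
Step 2 — counting 90 days from 2026-04-01 (end of the 25-day comment period, which began when Form R-1 is filed on 2026-03-07) gives a deadline of 2026-06-30; completed 2026-04-02, before the deadline.
Step 3 — 7 and 23 days from 2026-05-02 (end of the 30-day objection period, which began when the investor circular is published on 2026-04-02) are 2026-05-09 and 2026-05-25 respectively; done 2026-05-27 — 2 days after the window closed.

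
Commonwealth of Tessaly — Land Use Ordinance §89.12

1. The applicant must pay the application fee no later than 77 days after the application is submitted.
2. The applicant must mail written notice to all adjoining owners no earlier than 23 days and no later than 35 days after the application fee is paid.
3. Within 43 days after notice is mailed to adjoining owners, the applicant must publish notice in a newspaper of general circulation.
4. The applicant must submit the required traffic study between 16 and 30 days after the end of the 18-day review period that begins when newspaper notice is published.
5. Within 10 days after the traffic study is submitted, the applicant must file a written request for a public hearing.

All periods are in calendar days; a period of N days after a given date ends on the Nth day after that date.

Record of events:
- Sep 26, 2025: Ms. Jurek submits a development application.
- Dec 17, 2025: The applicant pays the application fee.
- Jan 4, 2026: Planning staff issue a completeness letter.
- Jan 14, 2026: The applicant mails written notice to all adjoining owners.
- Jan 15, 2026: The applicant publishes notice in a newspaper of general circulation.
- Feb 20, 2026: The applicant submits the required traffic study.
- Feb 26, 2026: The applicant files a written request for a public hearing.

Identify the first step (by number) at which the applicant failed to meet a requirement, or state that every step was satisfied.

Step 1

(1) due by Sep 26, 2025 + 77 days = Dec 12, 2025; not done until Dec 17, 2025, 5 days after the deadline.
The analysis stops there.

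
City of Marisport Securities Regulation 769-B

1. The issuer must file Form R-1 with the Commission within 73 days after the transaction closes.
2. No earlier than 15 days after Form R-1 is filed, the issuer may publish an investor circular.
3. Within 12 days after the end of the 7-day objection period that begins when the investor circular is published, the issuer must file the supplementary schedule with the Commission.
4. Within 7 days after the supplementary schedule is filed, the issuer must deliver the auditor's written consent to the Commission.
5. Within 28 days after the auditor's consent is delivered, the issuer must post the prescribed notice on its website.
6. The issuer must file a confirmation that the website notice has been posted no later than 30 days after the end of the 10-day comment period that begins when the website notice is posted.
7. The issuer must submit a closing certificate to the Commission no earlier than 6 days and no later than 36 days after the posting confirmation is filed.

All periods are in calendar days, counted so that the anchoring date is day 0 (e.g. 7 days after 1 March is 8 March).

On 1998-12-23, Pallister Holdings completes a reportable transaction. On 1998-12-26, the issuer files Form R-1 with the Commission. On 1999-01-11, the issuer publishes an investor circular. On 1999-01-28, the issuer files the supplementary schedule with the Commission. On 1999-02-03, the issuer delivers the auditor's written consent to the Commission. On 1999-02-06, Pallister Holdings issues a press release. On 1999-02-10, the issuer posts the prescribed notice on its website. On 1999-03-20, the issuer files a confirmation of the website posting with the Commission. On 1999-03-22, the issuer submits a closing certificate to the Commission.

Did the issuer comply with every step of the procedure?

No

(1) due by 1998-12-23 + 73 days = 1999-03-06; done 1998-12-26 — timely.
(2) permitted from 1998-12-26 + 15 days = 1999-01-10 onward; 1999-01-11 is on or after that date.
(3) due by 1999-01-18 + 12 days = 1999-01-30; completed 1999-01-28, before the deadline.
(4) due by 1999-01-28 + 7 days = 1999-02-04; completed 1999-02-03, before the deadline.
(5) due by 1999-02-03 + 28 days = 1999-03-03; done 1999-02-10 — timely.
(6) due by 1999-02-20 + 30 days = 1999-03-22; 1999-03-20 is within that limit.
(7) the permitted window runs from 1999-03-20 + 6 = 1999-03-26 to 1999-03-20 + 36 = 1999-04-25; done 1999-03-22 — 4 days before the window opened.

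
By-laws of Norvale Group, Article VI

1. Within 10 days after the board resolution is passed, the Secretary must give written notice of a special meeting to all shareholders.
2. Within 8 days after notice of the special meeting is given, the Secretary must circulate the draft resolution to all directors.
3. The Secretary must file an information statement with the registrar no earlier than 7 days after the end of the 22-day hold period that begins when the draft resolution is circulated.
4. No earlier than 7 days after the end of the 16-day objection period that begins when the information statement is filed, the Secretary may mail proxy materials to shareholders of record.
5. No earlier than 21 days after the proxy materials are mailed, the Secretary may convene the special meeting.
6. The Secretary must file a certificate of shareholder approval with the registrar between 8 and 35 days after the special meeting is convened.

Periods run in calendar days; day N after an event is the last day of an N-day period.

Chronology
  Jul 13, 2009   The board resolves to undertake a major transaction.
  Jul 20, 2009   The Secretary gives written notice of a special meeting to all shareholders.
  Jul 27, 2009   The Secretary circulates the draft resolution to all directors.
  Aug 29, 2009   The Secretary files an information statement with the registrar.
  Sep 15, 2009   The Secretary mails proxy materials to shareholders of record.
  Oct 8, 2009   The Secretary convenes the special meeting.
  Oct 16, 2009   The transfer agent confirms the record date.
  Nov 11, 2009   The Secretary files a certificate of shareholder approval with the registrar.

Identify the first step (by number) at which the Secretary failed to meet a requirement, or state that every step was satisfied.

Step 4

(1) due by Jul 13, 2009 + 10 days = Jul 23, 2009; Jul 20, 2009 is within that limit.
(2) due by Jul 20, 2009 + 8 days = Jul 28, 2009; done Jul 27, 2009 — timely.
(3) permitted from Aug 18, 2009 + 7 days = Aug 25, 2009 onward; Aug 29, 2009 is on or after that date.
(4) permitted from Sep 14, 2009 + 7 days = Sep 21, 2009 onward; Sep 15, 2009 is 6 days before the earliest permitted date.
The analysis stops there.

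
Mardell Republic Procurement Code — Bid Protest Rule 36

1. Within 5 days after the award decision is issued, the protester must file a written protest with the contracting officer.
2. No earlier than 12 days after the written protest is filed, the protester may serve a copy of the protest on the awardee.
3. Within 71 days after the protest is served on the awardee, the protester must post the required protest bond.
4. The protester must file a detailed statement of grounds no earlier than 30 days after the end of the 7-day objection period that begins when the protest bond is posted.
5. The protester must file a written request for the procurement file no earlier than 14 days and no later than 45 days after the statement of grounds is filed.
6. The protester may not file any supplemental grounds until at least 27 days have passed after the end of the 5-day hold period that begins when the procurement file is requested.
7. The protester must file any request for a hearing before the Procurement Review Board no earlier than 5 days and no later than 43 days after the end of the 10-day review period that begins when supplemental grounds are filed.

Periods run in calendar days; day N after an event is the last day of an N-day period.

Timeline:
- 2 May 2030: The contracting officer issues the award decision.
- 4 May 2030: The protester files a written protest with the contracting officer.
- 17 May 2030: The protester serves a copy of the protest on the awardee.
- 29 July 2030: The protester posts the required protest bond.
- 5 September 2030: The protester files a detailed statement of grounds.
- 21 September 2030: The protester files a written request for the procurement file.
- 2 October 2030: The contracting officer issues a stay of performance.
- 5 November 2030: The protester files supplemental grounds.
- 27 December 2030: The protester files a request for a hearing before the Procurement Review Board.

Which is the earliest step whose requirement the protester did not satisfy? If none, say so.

Step 3

(1) due by 2 May 2030 + 5 days = 7 May 2030; done 4 May 2030 — timely.
(2) permitted from 4 May 2030 + 12 days = 16 May 2030 onward; 17 May 2030 is on or after that date.
(3) due by 17 May 2030 + 71 days = 27 July 2030; not done until 29 July 2030, 2 days after the deadline.
Later steps need not be reached.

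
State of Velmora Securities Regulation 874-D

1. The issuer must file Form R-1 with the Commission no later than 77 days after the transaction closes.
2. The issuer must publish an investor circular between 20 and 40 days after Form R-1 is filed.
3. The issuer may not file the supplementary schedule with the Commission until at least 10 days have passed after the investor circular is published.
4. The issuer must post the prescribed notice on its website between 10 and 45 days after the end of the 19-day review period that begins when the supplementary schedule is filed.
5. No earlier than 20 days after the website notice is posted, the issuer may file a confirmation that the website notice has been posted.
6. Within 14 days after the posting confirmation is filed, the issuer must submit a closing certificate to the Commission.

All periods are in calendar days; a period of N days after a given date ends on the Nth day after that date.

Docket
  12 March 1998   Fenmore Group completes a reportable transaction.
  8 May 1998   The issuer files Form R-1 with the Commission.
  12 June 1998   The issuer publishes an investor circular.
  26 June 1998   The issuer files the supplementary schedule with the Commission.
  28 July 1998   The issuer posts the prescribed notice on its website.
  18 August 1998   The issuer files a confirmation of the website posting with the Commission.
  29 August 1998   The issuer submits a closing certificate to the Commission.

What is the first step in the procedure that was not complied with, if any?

None — every step was satisfied

Step 1: 77 days after 12 March 1998 (when the transaction closes) is 28 May 1998; completed 8 May 1998, before the deadline.
Step 2: the window is 20–40 days after 8 May 1998 (when Form R-1 is filed), so 28 May 1998 through 17 June 1998; done 12 June 1998 — within the window.
Step 3: the earliest permitted date is 10 days after 12 June 1998 (when the investor circular is published), i.e. 22 June 1998; 26 June 1998 is on or after that date.
Step 4: the window is 10–45 days after 15 July 1998 (end of the 19-day review period, which began when the supplementary schedule is filed on 26 June 1998), so 25 July 1998 through 29 August 1998; 28 July 1998 falls inside that range.
Step 5: the earliest permitted date is 20 days after 28 July 1998 (when the website notice is posted), i.e. 17 August 1998; 18 August 1998 is on or after that date.
Step 6: 14 days after 18 August 1998 (when the posting confirmation is filed) is 1 September 1998; 29 August 1998 is within that limit.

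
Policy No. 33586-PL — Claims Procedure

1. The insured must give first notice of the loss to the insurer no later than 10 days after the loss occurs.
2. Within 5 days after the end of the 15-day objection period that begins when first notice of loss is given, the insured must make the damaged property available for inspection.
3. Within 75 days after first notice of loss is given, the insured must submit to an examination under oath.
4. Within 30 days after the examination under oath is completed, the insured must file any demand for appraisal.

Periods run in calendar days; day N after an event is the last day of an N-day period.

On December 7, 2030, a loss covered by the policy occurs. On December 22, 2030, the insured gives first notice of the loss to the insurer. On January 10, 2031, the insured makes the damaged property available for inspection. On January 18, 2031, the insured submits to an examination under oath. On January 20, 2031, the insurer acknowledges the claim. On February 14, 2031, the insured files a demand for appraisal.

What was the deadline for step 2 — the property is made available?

First notice of loss is given on December 22, 2030; the 15-day objection period therefore ends January 6, 2031, and step 2 runs from that date. 5 days after January 6, 2031 is January 11, 2031.

January 11, 2031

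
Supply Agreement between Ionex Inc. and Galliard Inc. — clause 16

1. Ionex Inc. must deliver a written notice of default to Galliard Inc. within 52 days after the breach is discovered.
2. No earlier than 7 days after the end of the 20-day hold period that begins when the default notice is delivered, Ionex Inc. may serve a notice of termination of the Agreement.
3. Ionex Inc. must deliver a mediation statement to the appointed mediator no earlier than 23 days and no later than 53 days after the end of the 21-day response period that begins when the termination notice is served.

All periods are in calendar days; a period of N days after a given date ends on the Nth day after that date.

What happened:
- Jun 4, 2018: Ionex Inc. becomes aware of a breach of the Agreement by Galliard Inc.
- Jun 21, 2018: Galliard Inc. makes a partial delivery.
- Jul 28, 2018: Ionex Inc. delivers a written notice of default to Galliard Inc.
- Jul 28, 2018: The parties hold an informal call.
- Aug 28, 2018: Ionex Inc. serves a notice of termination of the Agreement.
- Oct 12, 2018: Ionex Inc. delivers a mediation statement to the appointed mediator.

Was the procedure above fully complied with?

Step 1 — counting 52 days from Jun 4, 2018 (when the breach is discovered) gives a deadline of Jul 26, 2018; Jul 28, 2018 misses that deadline by 2 days.

No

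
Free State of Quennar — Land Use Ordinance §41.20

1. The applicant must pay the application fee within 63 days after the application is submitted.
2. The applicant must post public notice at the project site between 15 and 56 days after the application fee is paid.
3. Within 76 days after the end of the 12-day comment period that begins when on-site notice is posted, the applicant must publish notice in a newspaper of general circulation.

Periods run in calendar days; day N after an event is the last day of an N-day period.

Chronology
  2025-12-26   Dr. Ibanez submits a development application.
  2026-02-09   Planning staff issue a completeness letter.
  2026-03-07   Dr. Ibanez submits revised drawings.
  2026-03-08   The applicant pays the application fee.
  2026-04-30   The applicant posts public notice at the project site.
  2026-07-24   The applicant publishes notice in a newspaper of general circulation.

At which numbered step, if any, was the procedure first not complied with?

Step 1

Step 1 — counting 63 days from 2025-12-26 (when the application is submitted) gives a deadline of 2026-02-27; 2026-03-08 misses that deadline by 9 days.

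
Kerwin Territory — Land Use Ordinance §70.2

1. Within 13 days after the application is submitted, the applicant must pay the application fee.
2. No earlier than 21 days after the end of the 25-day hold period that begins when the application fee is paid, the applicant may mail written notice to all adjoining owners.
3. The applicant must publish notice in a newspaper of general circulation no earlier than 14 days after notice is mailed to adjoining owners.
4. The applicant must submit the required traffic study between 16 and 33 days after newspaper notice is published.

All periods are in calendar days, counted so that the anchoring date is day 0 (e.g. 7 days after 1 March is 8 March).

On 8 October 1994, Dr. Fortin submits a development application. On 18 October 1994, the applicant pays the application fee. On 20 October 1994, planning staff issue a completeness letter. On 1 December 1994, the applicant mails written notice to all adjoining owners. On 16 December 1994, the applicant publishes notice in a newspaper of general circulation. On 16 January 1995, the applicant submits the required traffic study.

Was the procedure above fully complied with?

No

Step 1: 13 days after 8 October 1994 (when the application is submitted) is 21 October 1994; done 18 October 1994 — timely.
Step 2: the earliest permitted date is 21 days after 12 November 1994 (end of the 25-day hold period, which began when the application fee is paid on 18 October 1994), i.e. 3 December 1994; done 1 December 1994 — 2 days too early.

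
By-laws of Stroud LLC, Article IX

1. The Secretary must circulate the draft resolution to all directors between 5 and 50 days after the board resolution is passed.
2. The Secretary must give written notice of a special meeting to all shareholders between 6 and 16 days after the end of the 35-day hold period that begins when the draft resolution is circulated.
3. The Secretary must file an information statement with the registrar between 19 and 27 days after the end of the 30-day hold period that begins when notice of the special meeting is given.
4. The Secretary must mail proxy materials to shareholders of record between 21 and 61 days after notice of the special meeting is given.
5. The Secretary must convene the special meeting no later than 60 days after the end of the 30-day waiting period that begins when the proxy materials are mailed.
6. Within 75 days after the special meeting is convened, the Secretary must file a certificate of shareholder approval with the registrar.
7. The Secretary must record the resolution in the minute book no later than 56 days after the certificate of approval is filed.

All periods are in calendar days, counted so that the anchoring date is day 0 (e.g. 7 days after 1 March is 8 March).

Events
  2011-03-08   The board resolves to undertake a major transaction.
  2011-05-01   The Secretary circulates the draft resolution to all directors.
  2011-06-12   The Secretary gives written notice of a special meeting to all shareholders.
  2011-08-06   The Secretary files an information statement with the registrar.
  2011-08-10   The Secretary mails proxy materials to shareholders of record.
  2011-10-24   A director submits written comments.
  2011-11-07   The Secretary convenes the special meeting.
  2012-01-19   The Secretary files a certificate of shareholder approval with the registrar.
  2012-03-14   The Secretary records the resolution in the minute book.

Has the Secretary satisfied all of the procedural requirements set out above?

Step 1 — 5 and 50 days from 2011-03-08 (when the board resolution is passed) are 2011-03-13 and 2011-04-27 respectively; 2011-05-01 is 4 days past the end of the window.

No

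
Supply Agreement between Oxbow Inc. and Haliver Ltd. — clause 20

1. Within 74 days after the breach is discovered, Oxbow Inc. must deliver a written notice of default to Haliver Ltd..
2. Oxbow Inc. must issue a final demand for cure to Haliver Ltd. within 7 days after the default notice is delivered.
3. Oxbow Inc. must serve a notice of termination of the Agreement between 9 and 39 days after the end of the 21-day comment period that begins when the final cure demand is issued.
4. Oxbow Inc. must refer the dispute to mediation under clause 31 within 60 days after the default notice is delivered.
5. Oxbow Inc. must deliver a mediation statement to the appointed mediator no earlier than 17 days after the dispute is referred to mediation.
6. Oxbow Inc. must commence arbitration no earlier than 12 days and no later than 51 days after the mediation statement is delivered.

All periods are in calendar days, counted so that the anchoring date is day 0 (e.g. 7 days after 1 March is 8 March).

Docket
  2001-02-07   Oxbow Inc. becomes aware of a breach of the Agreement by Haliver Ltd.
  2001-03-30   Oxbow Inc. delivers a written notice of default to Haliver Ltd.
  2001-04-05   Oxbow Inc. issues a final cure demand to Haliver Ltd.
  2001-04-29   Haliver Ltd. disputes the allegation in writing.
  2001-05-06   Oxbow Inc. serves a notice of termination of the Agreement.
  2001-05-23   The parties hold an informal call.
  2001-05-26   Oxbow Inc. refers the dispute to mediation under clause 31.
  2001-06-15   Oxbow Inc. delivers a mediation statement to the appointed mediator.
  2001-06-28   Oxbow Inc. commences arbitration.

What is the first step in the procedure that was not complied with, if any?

None — every step was satisfied

(1) due by 2001-02-07 + 74 days = 2001-04-22; 2001-03-30 is within that limit.
(2) due by 2001-03-30 + 7 days = 2001-04-06; done 2001-04-05 — timely.
(3) the permitted window runs from 2001-04-26 + 9 = 2001-05-05 to 2001-04-26 + 39 = 2001-06-04; done 2001-05-06 — within the window.
(4) due by 2001-03-30 + 60 days = 2001-05-29; 2001-05-26 is within that limit.
(5) permitted from 2001-05-26 + 17 days = 2001-06-12 onward; 2001-06-15 is on or after that date.
(6) the permitted window runs from 2001-06-15 + 12 = 2001-06-27 to 2001-06-15 + 51 = 2001-08-05; done 2001-06-28 — within the window.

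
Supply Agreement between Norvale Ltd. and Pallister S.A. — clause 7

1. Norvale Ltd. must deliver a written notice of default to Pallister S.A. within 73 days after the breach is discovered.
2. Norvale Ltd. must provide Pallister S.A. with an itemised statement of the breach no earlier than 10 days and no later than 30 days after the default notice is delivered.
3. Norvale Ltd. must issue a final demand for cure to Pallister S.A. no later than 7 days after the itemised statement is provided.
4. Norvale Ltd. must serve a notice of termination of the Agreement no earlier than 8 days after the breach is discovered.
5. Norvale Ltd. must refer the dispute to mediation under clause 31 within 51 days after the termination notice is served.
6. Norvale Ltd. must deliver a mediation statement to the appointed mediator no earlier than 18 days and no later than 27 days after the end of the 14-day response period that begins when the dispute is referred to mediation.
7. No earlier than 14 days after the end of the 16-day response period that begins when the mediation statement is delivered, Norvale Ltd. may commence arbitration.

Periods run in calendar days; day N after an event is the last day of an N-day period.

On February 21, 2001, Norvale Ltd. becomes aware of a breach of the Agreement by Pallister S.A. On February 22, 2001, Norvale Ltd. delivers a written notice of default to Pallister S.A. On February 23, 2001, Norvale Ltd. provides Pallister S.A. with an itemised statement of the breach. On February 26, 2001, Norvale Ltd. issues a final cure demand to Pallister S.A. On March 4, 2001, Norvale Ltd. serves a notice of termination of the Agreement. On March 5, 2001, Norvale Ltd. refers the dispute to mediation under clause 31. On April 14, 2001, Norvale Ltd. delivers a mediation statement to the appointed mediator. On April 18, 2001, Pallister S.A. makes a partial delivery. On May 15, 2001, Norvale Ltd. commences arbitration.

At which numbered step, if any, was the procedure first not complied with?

Step 2

(1) due by February 21, 2001 + 73 days = May 5, 2001; February 22, 2001 is within that limit.
(2) the permitted window runs from February 22, 2001 + 10 = March 4, 2001 to February 22, 2001 + 30 = March 24, 2001; done February 23, 2001 — 9 days before the window opened.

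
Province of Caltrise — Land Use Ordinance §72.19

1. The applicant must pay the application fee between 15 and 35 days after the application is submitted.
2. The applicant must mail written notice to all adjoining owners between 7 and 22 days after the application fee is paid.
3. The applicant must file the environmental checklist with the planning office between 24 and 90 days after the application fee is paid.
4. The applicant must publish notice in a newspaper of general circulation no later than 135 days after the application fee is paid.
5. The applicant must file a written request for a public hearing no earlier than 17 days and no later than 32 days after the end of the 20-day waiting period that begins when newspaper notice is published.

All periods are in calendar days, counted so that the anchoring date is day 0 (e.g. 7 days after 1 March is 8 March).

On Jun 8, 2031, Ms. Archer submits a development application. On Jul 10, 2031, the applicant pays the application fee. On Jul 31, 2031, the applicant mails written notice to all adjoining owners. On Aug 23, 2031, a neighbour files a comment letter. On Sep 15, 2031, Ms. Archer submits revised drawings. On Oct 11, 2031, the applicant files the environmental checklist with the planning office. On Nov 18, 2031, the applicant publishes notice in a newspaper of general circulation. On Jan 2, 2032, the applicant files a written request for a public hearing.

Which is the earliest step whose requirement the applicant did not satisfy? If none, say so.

Step 3

Step 1 — 15 and 35 days from Jun 8, 2031 (when the application is submitted) are Jun 23, 2031 and Jul 13, 2031 respectively; Jul 10, 2031 falls inside that range.
Step 2 — 7 and 22 days from Jul 10, 2031 (when the application fee is paid) are Jul 17, 2031 and Aug 1, 2031 respectively; done Jul 31, 2031, which is between those dates.
Step 3 — 24 and 90 days from Jul 10, 2031 (when the application fee is paid) are Aug 3, 2031 and Oct 8, 2031 respectively; done Oct 11, 2031 — 3 days after the window closed.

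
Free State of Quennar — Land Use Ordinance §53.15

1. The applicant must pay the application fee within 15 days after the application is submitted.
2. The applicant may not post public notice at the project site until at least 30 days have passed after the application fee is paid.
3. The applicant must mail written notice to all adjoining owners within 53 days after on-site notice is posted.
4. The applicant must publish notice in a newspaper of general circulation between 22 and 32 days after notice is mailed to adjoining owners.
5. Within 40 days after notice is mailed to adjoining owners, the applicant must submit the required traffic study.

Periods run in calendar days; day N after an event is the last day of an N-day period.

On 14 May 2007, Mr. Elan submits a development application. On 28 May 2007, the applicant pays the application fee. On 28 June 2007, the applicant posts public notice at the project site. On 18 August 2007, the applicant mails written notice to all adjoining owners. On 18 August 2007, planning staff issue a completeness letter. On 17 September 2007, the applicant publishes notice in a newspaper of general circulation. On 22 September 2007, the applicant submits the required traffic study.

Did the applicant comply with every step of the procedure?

Yes

(1) due by 14 May 2007 + 15 days = 29 May 2007; done 28 May 2007 — timely.
(2) permitted from 28 May 2007 + 30 days = 27 June 2007 onward; 28 June 2007 is on or after that date.
(3) due by 28 June 2007 + 53 days = 20 August 2007; 18 August 2007 is within that limit.
(4) the permitted window runs from 18 August 2007 + 22 = 9 September 2007 to 18 August 2007 + 32 = 19 September 2007; done 17 September 2007, which is between those dates.
(5) due by 18 August 2007 + 40 days = 27 September 2007; 22 September 2007 is within that limit.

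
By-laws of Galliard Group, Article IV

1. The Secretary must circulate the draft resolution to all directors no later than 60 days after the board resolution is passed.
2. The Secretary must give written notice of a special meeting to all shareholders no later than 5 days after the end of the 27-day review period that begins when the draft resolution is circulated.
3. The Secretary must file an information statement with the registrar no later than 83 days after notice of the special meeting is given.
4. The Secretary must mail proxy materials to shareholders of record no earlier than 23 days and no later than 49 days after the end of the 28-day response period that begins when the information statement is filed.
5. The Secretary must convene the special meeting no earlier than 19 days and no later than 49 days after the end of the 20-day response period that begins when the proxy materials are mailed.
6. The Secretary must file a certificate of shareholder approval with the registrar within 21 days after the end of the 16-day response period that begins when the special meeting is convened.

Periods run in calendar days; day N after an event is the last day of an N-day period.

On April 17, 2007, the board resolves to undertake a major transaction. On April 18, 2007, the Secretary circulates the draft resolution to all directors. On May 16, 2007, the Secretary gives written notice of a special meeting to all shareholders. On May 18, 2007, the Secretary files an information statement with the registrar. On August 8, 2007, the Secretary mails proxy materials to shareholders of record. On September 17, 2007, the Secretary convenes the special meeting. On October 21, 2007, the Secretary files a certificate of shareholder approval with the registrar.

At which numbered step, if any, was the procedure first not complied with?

Step 4

(1) due by April 17, 2007 + 60 days = June 16, 2007; done April 18, 2007 — timely.
(2) due by May 15, 2007 + 5 days = May 20, 2007; done May 16, 2007 — timely.
(3) due by May 16, 2007 + 83 days = August 7, 2007; completed May 18, 2007, before the deadline.
(4) the permitted window runs from June 15, 2007 + 23 = July 8, 2007 to June 15, 2007 + 49 = August 3, 2007; August 8, 2007 is 5 days past the end of the window.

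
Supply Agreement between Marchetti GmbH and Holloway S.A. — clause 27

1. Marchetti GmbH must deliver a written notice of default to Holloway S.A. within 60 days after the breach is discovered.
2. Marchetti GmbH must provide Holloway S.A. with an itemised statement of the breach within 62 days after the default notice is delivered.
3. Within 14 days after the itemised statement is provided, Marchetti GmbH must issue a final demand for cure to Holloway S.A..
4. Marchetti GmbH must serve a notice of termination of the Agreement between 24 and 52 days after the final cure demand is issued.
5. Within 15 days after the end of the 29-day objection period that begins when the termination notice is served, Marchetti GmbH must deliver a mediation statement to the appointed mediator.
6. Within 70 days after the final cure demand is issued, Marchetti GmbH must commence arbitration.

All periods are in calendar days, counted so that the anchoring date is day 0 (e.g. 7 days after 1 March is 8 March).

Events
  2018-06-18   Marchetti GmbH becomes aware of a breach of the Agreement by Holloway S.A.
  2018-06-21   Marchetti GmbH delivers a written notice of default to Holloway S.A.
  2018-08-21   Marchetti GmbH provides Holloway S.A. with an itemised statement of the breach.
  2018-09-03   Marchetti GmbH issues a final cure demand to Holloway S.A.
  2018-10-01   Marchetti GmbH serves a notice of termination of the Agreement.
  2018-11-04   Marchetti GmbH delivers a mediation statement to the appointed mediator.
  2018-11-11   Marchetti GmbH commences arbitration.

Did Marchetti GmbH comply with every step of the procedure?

Step 1 — counting 60 days from 2018-06-18 (when the breach is discovered) gives a deadline of 2018-08-17; completed 2018-06-21, before the deadline.
Step 2 — counting 62 days from 2018-06-21 (when the default notice is delivered) gives a deadline of 2018-08-22; completed 2018-08-21, before the deadline.
Step 3 — counting 14 days from 2018-08-21 (when the itemised statement is provided) gives a deadline of 2018-09-04; 2018-09-03 is within that limit.
Step 4 — 24 and 52 days from 2018-09-03 (when the final cure demand is issued) are 2018-09-27 and 2018-10-25 respectively; done 2018-10-01 — within the window.
Step 5 — counting 15 days from 2018-10-30 (end of the 29-day objection period, which began when the termination notice is served on 2018-10-01) gives a deadline of 2018-11-14; 2018-11-04 is within that limit.
Step 6 — counting 70 days from 2018-09-03 (when the final cure demand is issued) gives a deadline of 2018-11-12; 2018-11-11 is within that limit.

Yes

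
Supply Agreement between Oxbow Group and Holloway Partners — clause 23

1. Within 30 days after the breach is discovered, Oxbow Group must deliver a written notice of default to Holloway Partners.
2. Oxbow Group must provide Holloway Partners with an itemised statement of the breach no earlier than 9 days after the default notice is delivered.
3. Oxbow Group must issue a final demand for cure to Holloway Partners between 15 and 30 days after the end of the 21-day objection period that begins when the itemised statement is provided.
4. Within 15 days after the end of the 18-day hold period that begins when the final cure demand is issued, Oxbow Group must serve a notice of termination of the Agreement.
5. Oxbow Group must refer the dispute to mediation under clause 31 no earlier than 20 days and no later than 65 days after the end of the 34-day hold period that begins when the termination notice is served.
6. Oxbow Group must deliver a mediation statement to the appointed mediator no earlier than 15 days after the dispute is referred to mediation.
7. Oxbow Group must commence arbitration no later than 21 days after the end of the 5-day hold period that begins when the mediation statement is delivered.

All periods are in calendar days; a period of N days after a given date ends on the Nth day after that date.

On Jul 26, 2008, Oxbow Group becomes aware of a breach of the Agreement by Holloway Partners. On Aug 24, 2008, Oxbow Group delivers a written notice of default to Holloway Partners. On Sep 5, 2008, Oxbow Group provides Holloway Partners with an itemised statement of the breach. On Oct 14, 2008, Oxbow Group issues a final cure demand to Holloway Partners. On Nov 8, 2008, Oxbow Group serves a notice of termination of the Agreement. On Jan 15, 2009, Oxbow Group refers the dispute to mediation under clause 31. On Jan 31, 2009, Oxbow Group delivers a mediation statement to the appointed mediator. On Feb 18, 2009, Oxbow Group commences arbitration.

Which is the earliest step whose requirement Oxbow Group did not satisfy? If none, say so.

None — every step was satisfied

(1) due by Jul 26, 2008 + 30 days = Aug 25, 2008; Aug 24, 2008 is within that limit.
(2) permitted from Aug 24, 2008 + 9 days = Sep 2, 2008 onward; Sep 5, 2008 is on or after that date.
(3) the permitted window runs from Sep 26, 2008 + 15 = Oct 11, 2008 to Sep 26, 2008 + 30 = Oct 26, 2008; done Oct 14, 2008 — within the window.
(4) due by Nov 1, 2008 + 15 days = Nov 16, 2008; completed Nov 8, 2008, before the deadline.
(5) the permitted window runs from Dec 12, 2008 + 20 = Jan 1, 2009 to Dec 12, 2008 + 65 = Feb 15, 2009; done Jan 15, 2009, which is between those dates.
(6) permitted from Jan 15, 2009 + 15 days = Jan 30, 2009 onward; done Jan 31, 2009, after the minimum wait.
(7) due by Feb 5, 2009 + 21 days = Feb 26, 2009; Feb 18, 2009 is within that limit.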